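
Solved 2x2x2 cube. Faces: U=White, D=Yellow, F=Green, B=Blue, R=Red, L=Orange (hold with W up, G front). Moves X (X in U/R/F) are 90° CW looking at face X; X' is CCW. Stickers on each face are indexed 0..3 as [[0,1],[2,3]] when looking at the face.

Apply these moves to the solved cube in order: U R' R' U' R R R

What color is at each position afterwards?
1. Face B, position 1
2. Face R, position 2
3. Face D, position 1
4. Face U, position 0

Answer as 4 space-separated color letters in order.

After move 1 (U): U=WWWW F=RRGG R=BBRR B=OOBB L=GGOO
After move 2 (R'): R=BRBR U=WBWO F=RWGW D=YRYG B=YOYB
After move 3 (R'): R=RRBB U=WYWY F=RBGO D=YWYW B=GORB
After move 4 (U'): U=YYWW F=GGGO R=RBBB B=RRRB L=GOOO
After move 5 (R): R=BRBB U=YGWO F=GWGW D=YRYR B=WRYB
After move 6 (R): R=BBBR U=YWWW F=GRGR D=YYYW B=ORGB
After move 7 (R): R=BBRB U=YRWR F=GYGW D=YGYO B=WRWB
Query 1: B[1] = R
Query 2: R[2] = R
Query 3: D[1] = G
Query 4: U[0] = Y

Answer: R R G Y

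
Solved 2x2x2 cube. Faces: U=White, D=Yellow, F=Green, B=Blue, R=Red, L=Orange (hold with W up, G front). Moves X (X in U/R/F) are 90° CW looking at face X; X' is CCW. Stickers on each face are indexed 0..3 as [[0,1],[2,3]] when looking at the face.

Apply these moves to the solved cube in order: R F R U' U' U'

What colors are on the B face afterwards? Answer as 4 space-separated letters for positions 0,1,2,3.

Answer: O Y G B

Derivation:
After move 1 (R): R=RRRR U=WGWG F=GYGY D=YBYB B=WBWB
After move 2 (F): F=GGYY U=WGOO R=WRGR D=RRYB L=OYOB
After move 3 (R): R=GWRR U=WGOY F=GRYB D=RWYW B=OBGB
After move 4 (U'): U=GYWO F=OYYB R=GRRR B=GWGB L=OBOB
After move 5 (U'): U=YOGW F=OBYB R=OYRR B=GRGB L=GWOB
After move 6 (U'): U=OWYG F=GWYB R=OBRR B=OYGB L=GROB
Query: B face = OYGB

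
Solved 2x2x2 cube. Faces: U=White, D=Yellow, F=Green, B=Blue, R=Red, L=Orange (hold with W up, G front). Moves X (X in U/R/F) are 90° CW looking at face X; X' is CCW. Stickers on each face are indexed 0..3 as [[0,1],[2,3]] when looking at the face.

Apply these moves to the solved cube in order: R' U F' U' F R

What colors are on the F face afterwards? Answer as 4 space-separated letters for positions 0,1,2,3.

After move 1 (R'): R=RRRR U=WBWB F=GWGW D=YGYG B=YBYB
After move 2 (U): U=WWBB F=RRGW R=YBRR B=OOYB L=GWOO
After move 3 (F'): F=RWRG U=WWYR R=GBYR D=WOYG L=GBOB
After move 4 (U'): U=WRWY F=GBRG R=RWYR B=GBYB L=OOOB
After move 5 (F): F=RGGB U=WRBO R=WWYR D=YRYG L=OWOO
After move 6 (R): R=YWRW U=WGBB F=RRGG D=YYYG B=OBRB
Query: F face = RRGG

Answer: R R G G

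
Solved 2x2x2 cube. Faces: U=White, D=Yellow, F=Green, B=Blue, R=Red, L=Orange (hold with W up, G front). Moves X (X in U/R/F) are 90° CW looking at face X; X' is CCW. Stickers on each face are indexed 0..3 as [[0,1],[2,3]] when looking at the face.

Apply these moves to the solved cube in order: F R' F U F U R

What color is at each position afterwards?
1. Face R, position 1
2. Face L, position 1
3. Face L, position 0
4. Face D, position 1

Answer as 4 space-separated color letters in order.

Answer: O O O R

Derivation:
After move 1 (F): F=GGGG U=WWOO R=WRWR D=RRYY L=OYOY
After move 2 (R'): R=RRWW U=WBOB F=GWGO D=RGYG B=YBRB
After move 3 (F): F=GGOW U=WBYY R=ORBW D=WRYG L=OROG
After move 4 (U): U=YWYB F=OROW R=YBBW B=ORRB L=GGOG
After move 5 (F): F=OOWR U=YWGG R=YBBW D=BYYG L=GWOR
After move 6 (U): U=GYGW F=YBWR R=ORBW B=GWRB L=OOOR
After move 7 (R): R=BOWR U=GBGR F=YYWG D=BRYG B=WWYB
Query 1: R[1] = O
Query 2: L[1] = O
Query 3: L[0] = O
Query 4: D[1] = R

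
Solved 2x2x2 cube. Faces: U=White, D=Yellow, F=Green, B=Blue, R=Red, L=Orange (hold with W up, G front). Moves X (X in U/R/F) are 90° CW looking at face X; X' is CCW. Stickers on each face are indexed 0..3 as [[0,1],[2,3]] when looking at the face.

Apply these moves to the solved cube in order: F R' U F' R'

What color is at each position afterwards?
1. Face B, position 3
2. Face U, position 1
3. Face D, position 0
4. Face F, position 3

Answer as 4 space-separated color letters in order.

Answer: B R W W

Derivation:
After move 1 (F): F=GGGG U=WWOO R=WRWR D=RRYY L=OYOY
After move 2 (R'): R=RRWW U=WBOB F=GWGO D=RGYG B=YBRB
After move 3 (U): U=OWBB F=RRGO R=YBWW B=OYRB L=GWOY
After move 4 (F'): F=RORG U=OWYW R=GBRW D=WYYG L=GBOB
After move 5 (R'): R=BWGR U=ORYO F=RWRW D=WOYG B=GYYB
Query 1: B[3] = B
Query 2: U[1] = R
Query 3: D[0] = W
Query 4: F[3] = W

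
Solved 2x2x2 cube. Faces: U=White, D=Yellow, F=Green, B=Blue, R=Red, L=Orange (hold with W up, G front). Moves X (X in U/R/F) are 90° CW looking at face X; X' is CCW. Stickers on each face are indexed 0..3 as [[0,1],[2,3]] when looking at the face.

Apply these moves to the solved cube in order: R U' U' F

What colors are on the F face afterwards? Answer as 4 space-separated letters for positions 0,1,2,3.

Answer: G W Y B

Derivation:
After move 1 (R): R=RRRR U=WGWG F=GYGY D=YBYB B=WBWB
After move 2 (U'): U=GGWW F=OOGY R=GYRR B=RRWB L=WBOO
After move 3 (U'): U=GWGW F=WBGY R=OORR B=GYWB L=RROO
After move 4 (F): F=GWYB U=GWOR R=GOWR D=ROYB L=RYOB
Query: F face = GWYB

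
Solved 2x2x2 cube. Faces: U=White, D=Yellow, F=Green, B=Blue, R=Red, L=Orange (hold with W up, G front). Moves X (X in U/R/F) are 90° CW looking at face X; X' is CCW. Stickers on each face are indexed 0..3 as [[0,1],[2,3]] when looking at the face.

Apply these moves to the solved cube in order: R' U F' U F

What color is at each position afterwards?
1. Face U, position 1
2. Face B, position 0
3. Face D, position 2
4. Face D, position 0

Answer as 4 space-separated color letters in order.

After move 1 (R'): R=RRRR U=WBWB F=GWGW D=YGYG B=YBYB
After move 2 (U): U=WWBB F=RRGW R=YBRR B=OOYB L=GWOO
After move 3 (F'): F=RWRG U=WWYR R=GBYR D=WOYG L=GBOB
After move 4 (U): U=YWRW F=GBRG R=OOYR B=GBYB L=RWOB
After move 5 (F): F=RGGB U=YWBW R=ROWR D=YOYG L=RWOO
Query 1: U[1] = W
Query 2: B[0] = G
Query 3: D[2] = Y
Query 4: D[0] = Y

Answer: W G Y Y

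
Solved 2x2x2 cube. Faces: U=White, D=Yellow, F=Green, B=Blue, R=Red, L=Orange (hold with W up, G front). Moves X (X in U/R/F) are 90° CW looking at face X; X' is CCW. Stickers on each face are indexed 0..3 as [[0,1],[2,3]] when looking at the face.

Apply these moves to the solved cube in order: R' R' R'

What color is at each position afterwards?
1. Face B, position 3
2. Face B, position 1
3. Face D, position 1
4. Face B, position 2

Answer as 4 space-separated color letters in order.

Answer: B B B W

Derivation:
After move 1 (R'): R=RRRR U=WBWB F=GWGW D=YGYG B=YBYB
After move 2 (R'): R=RRRR U=WYWY F=GBGB D=YWYW B=GBGB
After move 3 (R'): R=RRRR U=WGWG F=GYGY D=YBYB B=WBWB
Query 1: B[3] = B
Query 2: B[1] = B
Query 3: D[1] = B
Query 4: B[2] = W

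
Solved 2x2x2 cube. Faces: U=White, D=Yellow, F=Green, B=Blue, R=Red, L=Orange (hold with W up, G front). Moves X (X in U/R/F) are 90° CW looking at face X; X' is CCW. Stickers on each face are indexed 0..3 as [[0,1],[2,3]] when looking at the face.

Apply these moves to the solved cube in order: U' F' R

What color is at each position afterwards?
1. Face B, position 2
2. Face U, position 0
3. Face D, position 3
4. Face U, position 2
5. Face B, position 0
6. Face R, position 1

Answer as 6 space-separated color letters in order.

After move 1 (U'): U=WWWW F=OOGG R=GGRR B=RRBB L=BBOO
After move 2 (F'): F=OGOG U=WWGR R=YGYR D=BOYY L=BWOW
After move 3 (R): R=YYRG U=WGGG F=OOOY D=BBYR B=RRWB
Query 1: B[2] = W
Query 2: U[0] = W
Query 3: D[3] = R
Query 4: U[2] = G
Query 5: B[0] = R
Query 6: R[1] = Y

Answer: W W R G R Y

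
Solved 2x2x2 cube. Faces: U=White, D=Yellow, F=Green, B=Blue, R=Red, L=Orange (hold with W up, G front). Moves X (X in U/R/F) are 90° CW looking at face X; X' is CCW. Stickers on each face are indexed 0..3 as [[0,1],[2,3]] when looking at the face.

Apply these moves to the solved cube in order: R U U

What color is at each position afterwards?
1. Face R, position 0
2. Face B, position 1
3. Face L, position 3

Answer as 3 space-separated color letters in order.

After move 1 (R): R=RRRR U=WGWG F=GYGY D=YBYB B=WBWB
After move 2 (U): U=WWGG F=RRGY R=WBRR B=OOWB L=GYOO
After move 3 (U): U=GWGW F=WBGY R=OORR B=GYWB L=RROO
Query 1: R[0] = O
Query 2: B[1] = Y
Query 3: L[3] = O

Answer: O Y O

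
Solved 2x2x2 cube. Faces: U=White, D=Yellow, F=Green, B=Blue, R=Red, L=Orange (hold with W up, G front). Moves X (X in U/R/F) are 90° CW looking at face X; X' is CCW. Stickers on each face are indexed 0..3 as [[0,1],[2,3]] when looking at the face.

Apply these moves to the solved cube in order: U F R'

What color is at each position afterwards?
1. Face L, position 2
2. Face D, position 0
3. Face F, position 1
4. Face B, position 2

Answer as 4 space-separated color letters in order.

After move 1 (U): U=WWWW F=RRGG R=BBRR B=OOBB L=GGOO
After move 2 (F): F=GRGR U=WWOG R=WBWR D=RBYY L=GYOY
After move 3 (R'): R=BRWW U=WBOO F=GWGG D=RRYR B=YOBB
Query 1: L[2] = O
Query 2: D[0] = R
Query 3: F[1] = W
Query 4: B[2] = B

Answer: O R W B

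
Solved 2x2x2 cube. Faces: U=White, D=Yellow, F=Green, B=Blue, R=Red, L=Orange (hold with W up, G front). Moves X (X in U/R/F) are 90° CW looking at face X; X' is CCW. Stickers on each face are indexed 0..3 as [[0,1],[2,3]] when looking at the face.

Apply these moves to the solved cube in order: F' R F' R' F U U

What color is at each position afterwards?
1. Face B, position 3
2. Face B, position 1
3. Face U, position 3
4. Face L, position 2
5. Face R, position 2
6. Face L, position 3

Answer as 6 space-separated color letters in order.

Answer: B O W O R Y

Derivation:
After move 1 (F'): F=GGGG U=WWRR R=YRYR D=OOYY L=OWOW
After move 2 (R): R=YYRR U=WGRG F=GOGY D=OBYB B=RBWB
After move 3 (F'): F=OYGG U=WGYR R=BYOR D=WWYB L=OGOR
After move 4 (R'): R=YRBO U=WWYR F=OGGR D=WYYG B=BBWB
After move 5 (F): F=GORG U=WWRG R=YRRO D=BYYG L=OWOY
After move 6 (U): U=RWGW F=YRRG R=BBRO B=OWWB L=GOOY
After move 7 (U): U=GRWW F=BBRG R=OWRO B=GOWB L=YROY
Query 1: B[3] = B
Query 2: B[1] = O
Query 3: U[3] = W
Query 4: L[2] = O
Query 5: R[2] = R
Query 6: L[3] = Y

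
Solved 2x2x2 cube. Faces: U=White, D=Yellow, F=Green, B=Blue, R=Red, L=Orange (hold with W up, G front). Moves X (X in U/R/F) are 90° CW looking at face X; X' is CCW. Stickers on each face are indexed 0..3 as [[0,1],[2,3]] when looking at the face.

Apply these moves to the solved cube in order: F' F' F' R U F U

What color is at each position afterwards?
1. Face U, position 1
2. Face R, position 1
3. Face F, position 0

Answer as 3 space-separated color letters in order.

After move 1 (F'): F=GGGG U=WWRR R=YRYR D=OOYY L=OWOW
After move 2 (F'): F=GGGG U=WWYY R=OROR D=WWYY L=OROR
After move 3 (F'): F=GGGG U=WWOO R=WRWR D=RRYY L=OYOY
After move 4 (R): R=WWRR U=WGOG F=GRGY D=RBYB B=OBWB
After move 5 (U): U=OWGG F=WWGY R=OBRR B=OYWB L=GROY
After move 6 (F): F=GWYW U=OWYR R=GBGR D=ROYB L=GROB
After move 7 (U): U=YORW F=GBYW R=OYGR B=GRWB L=GWOB
Query 1: U[1] = O
Query 2: R[1] = Y
Query 3: F[0] = G

Answer: O Y G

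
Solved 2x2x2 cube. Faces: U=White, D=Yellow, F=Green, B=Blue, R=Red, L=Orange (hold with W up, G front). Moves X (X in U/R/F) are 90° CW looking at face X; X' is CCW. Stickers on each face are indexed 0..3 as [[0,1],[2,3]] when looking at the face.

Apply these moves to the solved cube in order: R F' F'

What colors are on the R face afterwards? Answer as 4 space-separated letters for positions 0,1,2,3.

After move 1 (R): R=RRRR U=WGWG F=GYGY D=YBYB B=WBWB
After move 2 (F'): F=YYGG U=WGRR R=BRYR D=OOYB L=OGOW
After move 3 (F'): F=YGYG U=WGBY R=OROR D=GWYB L=OROR
Query: R face = OROR

Answer: O R O R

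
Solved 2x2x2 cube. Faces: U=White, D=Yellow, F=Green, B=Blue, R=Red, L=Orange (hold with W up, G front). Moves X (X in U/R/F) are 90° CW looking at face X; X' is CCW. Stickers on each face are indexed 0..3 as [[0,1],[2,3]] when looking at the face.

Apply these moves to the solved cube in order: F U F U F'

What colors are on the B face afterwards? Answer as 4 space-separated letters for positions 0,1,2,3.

Answer: G R B B

Derivation:
After move 1 (F): F=GGGG U=WWOO R=WRWR D=RRYY L=OYOY
After move 2 (U): U=OWOW F=WRGG R=BBWR B=OYBB L=GGOY
After move 3 (F): F=GWGR U=OWYG R=OBWR D=WBYY L=GROR
After move 4 (U): U=YOGW F=OBGR R=OYWR B=GRBB L=GWOR
After move 5 (F'): F=BROG U=YOOW R=BYWR D=WRYY L=GWOG
Query: B face = GRBB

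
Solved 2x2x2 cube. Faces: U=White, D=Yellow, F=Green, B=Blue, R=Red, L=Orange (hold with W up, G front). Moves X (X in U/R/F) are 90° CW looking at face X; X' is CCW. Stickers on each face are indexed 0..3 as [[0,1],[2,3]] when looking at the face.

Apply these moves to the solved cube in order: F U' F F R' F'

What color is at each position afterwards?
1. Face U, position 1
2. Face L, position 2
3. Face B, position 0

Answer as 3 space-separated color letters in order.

After move 1 (F): F=GGGG U=WWOO R=WRWR D=RRYY L=OYOY
After move 2 (U'): U=WOWO F=OYGG R=GGWR B=WRBB L=BBOY
After move 3 (F): F=GOGY U=WOYB R=WGOR D=WGYY L=BROR
After move 4 (F): F=GGYO U=WORR R=YGBR D=OWYY L=BWOG
After move 5 (R'): R=GRYB U=WBRW F=GOYR D=OGYO B=YRWB
After move 6 (F'): F=ORGY U=WBGY R=GROB D=WGYO L=BWOR
Query 1: U[1] = B
Query 2: L[2] = O
Query 3: B[0] = Y

Answer: B O Y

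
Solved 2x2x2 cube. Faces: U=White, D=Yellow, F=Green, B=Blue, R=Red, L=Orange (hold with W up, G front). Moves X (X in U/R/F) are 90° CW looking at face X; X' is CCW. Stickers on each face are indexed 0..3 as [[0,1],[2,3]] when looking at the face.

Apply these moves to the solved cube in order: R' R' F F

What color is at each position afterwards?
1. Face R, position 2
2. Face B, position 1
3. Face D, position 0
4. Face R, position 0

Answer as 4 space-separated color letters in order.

Answer: O B Y O

Derivation:
After move 1 (R'): R=RRRR U=WBWB F=GWGW D=YGYG B=YBYB
After move 2 (R'): R=RRRR U=WYWY F=GBGB D=YWYW B=GBGB
After move 3 (F): F=GGBB U=WYOO R=WRYR D=RRYW L=OYOW
After move 4 (F): F=BGBG U=WYWY R=OROR D=YWYW L=OROR
Query 1: R[2] = O
Query 2: B[1] = B
Query 3: D[0] = Y
Query 4: R[0] = O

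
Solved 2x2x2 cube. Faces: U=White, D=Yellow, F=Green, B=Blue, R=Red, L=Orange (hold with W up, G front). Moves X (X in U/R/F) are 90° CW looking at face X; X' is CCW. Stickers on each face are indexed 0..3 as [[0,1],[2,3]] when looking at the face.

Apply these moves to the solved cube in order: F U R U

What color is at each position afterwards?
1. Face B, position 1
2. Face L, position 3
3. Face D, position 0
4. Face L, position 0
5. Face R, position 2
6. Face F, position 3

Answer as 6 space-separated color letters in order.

After move 1 (F): F=GGGG U=WWOO R=WRWR D=RRYY L=OYOY
After move 2 (U): U=OWOW F=WRGG R=BBWR B=OYBB L=GGOY
After move 3 (R): R=WBRB U=OROG F=WRGY D=RBYO B=WYWB
After move 4 (U): U=OOGR F=WBGY R=WYRB B=GGWB L=WROY
Query 1: B[1] = G
Query 2: L[3] = Y
Query 3: D[0] = R
Query 4: L[0] = W
Query 5: R[2] = R
Query 6: F[3] = Y

Answer: G Y R W R Y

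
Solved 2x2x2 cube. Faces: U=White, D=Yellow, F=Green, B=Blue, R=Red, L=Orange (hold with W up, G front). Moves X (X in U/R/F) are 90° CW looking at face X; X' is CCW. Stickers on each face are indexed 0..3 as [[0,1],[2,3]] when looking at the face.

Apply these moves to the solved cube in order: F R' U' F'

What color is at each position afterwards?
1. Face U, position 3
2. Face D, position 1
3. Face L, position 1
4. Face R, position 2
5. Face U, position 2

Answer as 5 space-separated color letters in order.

Answer: W Y O R G

Derivation:
After move 1 (F): F=GGGG U=WWOO R=WRWR D=RRYY L=OYOY
After move 2 (R'): R=RRWW U=WBOB F=GWGO D=RGYG B=YBRB
After move 3 (U'): U=BBWO F=OYGO R=GWWW B=RRRB L=YBOY
After move 4 (F'): F=YOOG U=BBGW R=GWRW D=BYYG L=YOOW
Query 1: U[3] = W
Query 2: D[1] = Y
Query 3: L[1] = O
Query 4: R[2] = R
Query 5: U[2] = G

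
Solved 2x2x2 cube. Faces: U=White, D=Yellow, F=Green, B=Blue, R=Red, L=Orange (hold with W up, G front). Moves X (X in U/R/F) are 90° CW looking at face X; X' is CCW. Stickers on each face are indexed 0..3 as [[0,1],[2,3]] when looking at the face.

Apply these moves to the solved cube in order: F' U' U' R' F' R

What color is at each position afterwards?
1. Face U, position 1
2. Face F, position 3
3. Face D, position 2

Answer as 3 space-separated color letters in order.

Answer: W G Y

Derivation:
After move 1 (F'): F=GGGG U=WWRR R=YRYR D=OOYY L=OWOW
After move 2 (U'): U=WRWR F=OWGG R=GGYR B=YRBB L=BBOW
After move 3 (U'): U=RRWW F=BBGG R=OWYR B=GGBB L=YROW
After move 4 (R'): R=WROY U=RBWG F=BRGW D=OBYG B=YGOB
After move 5 (F'): F=RWBG U=RBWO R=BROY D=RWYG L=YGOW
After move 6 (R): R=OBYR U=RWWG F=RWBG D=ROYY B=OGBB
Query 1: U[1] = W
Query 2: F[3] = G
Query 3: D[2] = Y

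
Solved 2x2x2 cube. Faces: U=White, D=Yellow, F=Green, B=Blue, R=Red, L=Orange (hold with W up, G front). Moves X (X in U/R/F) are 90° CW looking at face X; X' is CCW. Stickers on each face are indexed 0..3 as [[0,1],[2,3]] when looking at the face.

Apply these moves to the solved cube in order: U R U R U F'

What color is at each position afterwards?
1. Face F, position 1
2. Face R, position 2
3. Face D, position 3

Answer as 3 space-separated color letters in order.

Answer: O Y G

Derivation:
After move 1 (U): U=WWWW F=RRGG R=BBRR B=OOBB L=GGOO
After move 2 (R): R=RBRB U=WRWG F=RYGY D=YBYO B=WOWB
After move 3 (U): U=WWGR F=RBGY R=WORB B=GGWB L=RYOO
After move 4 (R): R=RWBO U=WBGY F=RBGO D=YWYG B=RGWB
After move 5 (U): U=GWYB F=RWGO R=RGBO B=RYWB L=RBOO
After move 6 (F'): F=WORG U=GWRB R=WGYO D=BOYG L=RBOY
Query 1: F[1] = O
Query 2: R[2] = Y
Query 3: D[3] = G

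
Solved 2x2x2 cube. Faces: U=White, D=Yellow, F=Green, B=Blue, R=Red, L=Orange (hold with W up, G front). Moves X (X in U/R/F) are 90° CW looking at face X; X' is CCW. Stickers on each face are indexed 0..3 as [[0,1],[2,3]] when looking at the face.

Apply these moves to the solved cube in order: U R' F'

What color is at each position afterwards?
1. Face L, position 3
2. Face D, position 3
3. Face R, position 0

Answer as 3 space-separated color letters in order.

After move 1 (U): U=WWWW F=RRGG R=BBRR B=OOBB L=GGOO
After move 2 (R'): R=BRBR U=WBWO F=RWGW D=YRYG B=YOYB
After move 3 (F'): F=WWRG U=WBBB R=RRYR D=GOYG L=GOOW
Query 1: L[3] = W
Query 2: D[3] = G
Query 3: R[0] = R

Answer: W G R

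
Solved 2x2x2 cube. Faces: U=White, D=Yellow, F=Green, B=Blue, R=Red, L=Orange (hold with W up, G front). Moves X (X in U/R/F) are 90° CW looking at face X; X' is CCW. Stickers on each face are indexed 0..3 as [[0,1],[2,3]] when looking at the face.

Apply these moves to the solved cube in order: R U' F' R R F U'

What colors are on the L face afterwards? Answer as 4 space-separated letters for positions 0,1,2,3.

After move 1 (R): R=RRRR U=WGWG F=GYGY D=YBYB B=WBWB
After move 2 (U'): U=GGWW F=OOGY R=GYRR B=RRWB L=WBOO
After move 3 (F'): F=OYOG U=GGGR R=BYYR D=BOYB L=WWOW
After move 4 (R): R=YBRY U=GYGG F=OOOB D=BWYR B=RRGB
After move 5 (R): R=RYYB U=GOGB F=OWOR D=BGYR B=GRYB
After move 6 (F): F=OORW U=GOWW R=GYBB D=YRYR L=WBOG
After move 7 (U'): U=OWGW F=WBRW R=OOBB B=GYYB L=GROG
Query: L face = GROG

Answer: G R O G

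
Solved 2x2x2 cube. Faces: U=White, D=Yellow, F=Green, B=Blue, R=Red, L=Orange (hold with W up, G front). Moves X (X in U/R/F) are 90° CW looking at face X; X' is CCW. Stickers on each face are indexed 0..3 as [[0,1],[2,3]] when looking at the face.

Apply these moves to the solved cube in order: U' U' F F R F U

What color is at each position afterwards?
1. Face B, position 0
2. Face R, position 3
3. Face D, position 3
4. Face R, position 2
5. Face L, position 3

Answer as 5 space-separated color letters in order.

Answer: R O G B B

Derivation:
After move 1 (U'): U=WWWW F=OOGG R=GGRR B=RRBB L=BBOO
After move 2 (U'): U=WWWW F=BBGG R=OORR B=GGBB L=RROO
After move 3 (F): F=GBGB U=WWOR R=WOWR D=ROYY L=RYOY
After move 4 (F): F=GGBB U=WWYY R=OORR D=WWYY L=RROO
After move 5 (R): R=RORO U=WGYB F=GWBY D=WBYG B=YGWB
After move 6 (F): F=BGYW U=WGOR R=YOBO D=RRYG L=RWOB
After move 7 (U): U=OWRG F=YOYW R=YGBO B=RWWB L=BGOB
Query 1: B[0] = R
Query 2: R[3] = O
Query 3: D[3] = G
Query 4: R[2] = B
Query 5: L[3] = B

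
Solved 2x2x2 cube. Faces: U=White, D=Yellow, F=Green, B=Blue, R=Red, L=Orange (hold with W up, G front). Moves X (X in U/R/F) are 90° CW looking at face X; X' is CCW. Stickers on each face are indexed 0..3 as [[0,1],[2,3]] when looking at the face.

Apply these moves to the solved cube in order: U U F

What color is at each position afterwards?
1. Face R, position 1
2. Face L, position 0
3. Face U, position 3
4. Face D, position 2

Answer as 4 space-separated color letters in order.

Answer: O R R Y

Derivation:
After move 1 (U): U=WWWW F=RRGG R=BBRR B=OOBB L=GGOO
After move 2 (U): U=WWWW F=BBGG R=OORR B=GGBB L=RROO
After move 3 (F): F=GBGB U=WWOR R=WOWR D=ROYY L=RYOY
Query 1: R[1] = O
Query 2: L[0] = R
Query 3: U[3] = R
Query 4: D[2] = Y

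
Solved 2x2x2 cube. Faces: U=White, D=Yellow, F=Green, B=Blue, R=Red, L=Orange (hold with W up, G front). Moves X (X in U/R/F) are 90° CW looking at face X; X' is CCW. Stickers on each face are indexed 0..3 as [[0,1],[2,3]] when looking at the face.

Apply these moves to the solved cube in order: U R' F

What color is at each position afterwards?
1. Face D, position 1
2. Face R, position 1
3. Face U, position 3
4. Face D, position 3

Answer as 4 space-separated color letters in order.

After move 1 (U): U=WWWW F=RRGG R=BBRR B=OOBB L=GGOO
After move 2 (R'): R=BRBR U=WBWO F=RWGW D=YRYG B=YOYB
After move 3 (F): F=GRWW U=WBOG R=WROR D=BBYG L=GYOR
Query 1: D[1] = B
Query 2: R[1] = R
Query 3: U[3] = G
Query 4: D[3] = G

Answer: B R G G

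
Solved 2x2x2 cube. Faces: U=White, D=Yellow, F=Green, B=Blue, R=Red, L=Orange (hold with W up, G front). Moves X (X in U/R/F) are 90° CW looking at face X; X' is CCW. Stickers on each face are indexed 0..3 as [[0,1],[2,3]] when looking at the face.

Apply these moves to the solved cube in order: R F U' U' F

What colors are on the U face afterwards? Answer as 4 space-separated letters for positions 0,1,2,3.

After move 1 (R): R=RRRR U=WGWG F=GYGY D=YBYB B=WBWB
After move 2 (F): F=GGYY U=WGOO R=WRGR D=RRYB L=OYOB
After move 3 (U'): U=GOWO F=OYYY R=GGGR B=WRWB L=WBOB
After move 4 (U'): U=OOGW F=WBYY R=OYGR B=GGWB L=WROB
After move 5 (F): F=YWYB U=OOBR R=GYWR D=GOYB L=WROR
Query: U face = OOBR

Answer: O O B R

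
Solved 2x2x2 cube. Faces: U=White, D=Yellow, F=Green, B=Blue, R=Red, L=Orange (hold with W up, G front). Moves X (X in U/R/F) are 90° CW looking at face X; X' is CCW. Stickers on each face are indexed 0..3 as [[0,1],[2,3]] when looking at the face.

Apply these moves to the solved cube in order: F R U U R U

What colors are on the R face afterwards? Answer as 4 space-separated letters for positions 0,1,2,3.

After move 1 (F): F=GGGG U=WWOO R=WRWR D=RRYY L=OYOY
After move 2 (R): R=WWRR U=WGOG F=GRGY D=RBYB B=OBWB
After move 3 (U): U=OWGG F=WWGY R=OBRR B=OYWB L=GROY
After move 4 (U): U=GOGW F=OBGY R=OYRR B=GRWB L=WWOY
After move 5 (R): R=RORY U=GBGY F=OBGB D=RWYG B=WROB
After move 6 (U): U=GGYB F=ROGB R=WRRY B=WWOB L=OBOY
Query: R face = WRRY

Answer: W R R Y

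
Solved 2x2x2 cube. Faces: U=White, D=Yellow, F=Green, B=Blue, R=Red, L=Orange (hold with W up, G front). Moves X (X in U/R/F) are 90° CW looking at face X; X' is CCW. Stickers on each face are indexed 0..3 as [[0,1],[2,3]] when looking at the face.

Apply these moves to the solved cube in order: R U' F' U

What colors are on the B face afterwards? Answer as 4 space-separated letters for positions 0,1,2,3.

Answer: W W W B

Derivation:
After move 1 (R): R=RRRR U=WGWG F=GYGY D=YBYB B=WBWB
After move 2 (U'): U=GGWW F=OOGY R=GYRR B=RRWB L=WBOO
After move 3 (F'): F=OYOG U=GGGR R=BYYR D=BOYB L=WWOW
After move 4 (U): U=GGRG F=BYOG R=RRYR B=WWWB L=OYOW
Query: B face = WWWB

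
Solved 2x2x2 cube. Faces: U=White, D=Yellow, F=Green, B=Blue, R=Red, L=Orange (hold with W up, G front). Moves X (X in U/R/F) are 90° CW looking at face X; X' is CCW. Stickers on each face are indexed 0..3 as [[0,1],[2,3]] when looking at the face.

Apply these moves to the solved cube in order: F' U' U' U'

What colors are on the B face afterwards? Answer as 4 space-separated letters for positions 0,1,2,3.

After move 1 (F'): F=GGGG U=WWRR R=YRYR D=OOYY L=OWOW
After move 2 (U'): U=WRWR F=OWGG R=GGYR B=YRBB L=BBOW
After move 3 (U'): U=RRWW F=BBGG R=OWYR B=GGBB L=YROW
After move 4 (U'): U=RWRW F=YRGG R=BBYR B=OWBB L=GGOW
Query: B face = OWBB

Answer: O W B B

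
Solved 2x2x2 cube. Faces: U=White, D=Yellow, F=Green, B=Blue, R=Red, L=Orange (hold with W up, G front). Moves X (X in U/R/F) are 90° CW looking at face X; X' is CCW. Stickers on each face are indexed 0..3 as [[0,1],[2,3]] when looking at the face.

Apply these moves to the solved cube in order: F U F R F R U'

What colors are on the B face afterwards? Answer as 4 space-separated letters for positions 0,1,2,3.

After move 1 (F): F=GGGG U=WWOO R=WRWR D=RRYY L=OYOY
After move 2 (U): U=OWOW F=WRGG R=BBWR B=OYBB L=GGOY
After move 3 (F): F=GWGR U=OWYG R=OBWR D=WBYY L=GROR
After move 4 (R): R=WORB U=OWYR F=GBGY D=WBYO B=GYWB
After move 5 (F): F=GGYB U=OWRR R=YORB D=RWYO L=GWOB
After move 6 (R): R=RYBO U=OGRB F=GWYO D=RWYG B=RYWB
After move 7 (U'): U=GBOR F=GWYO R=GWBO B=RYWB L=RYOB
Query: B face = RYWB

Answer: R Y W B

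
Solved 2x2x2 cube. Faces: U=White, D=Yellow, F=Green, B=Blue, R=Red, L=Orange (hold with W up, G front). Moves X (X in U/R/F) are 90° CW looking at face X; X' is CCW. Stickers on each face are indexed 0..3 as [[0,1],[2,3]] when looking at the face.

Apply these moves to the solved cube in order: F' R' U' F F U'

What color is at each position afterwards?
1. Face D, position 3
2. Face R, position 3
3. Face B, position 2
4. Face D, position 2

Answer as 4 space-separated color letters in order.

After move 1 (F'): F=GGGG U=WWRR R=YRYR D=OOYY L=OWOW
After move 2 (R'): R=RRYY U=WBRB F=GWGR D=OGYG B=YBOB
After move 3 (U'): U=BBWR F=OWGR R=GWYY B=RROB L=YBOW
After move 4 (F): F=GORW U=BBWB R=WWRY D=YGYG L=YOOG
After move 5 (F): F=RGWO U=BBGO R=WWBY D=RWYG L=YYOG
After move 6 (U'): U=BOBG F=YYWO R=RGBY B=WWOB L=RROG
Query 1: D[3] = G
Query 2: R[3] = Y
Query 3: B[2] = O
Query 4: D[2] = Y

Answer: G Y O Y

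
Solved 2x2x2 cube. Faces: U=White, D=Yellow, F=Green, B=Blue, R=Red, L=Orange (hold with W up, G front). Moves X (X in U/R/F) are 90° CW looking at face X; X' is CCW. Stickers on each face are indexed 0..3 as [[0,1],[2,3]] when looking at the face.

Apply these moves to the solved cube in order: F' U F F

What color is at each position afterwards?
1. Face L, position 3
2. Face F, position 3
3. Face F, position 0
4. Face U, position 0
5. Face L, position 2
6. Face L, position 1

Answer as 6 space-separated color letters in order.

Answer: B Y G R O Y

Derivation:
After move 1 (F'): F=GGGG U=WWRR R=YRYR D=OOYY L=OWOW
After move 2 (U): U=RWRW F=YRGG R=BBYR B=OWBB L=GGOW
After move 3 (F): F=GYGR U=RWWG R=RBWR D=YBYY L=GOOO
After move 4 (F): F=GGRY U=RWOO R=WBGR D=WRYY L=GYOB
Query 1: L[3] = B
Query 2: F[3] = Y
Query 3: F[0] = G
Query 4: U[0] = R
Query 5: L[2] = O
Query 6: L[1] = Y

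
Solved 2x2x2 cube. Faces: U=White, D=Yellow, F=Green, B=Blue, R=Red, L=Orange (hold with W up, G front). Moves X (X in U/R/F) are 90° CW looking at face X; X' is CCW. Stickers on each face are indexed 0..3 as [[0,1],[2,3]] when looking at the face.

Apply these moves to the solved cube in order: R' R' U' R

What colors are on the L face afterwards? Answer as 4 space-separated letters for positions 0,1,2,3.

After move 1 (R'): R=RRRR U=WBWB F=GWGW D=YGYG B=YBYB
After move 2 (R'): R=RRRR U=WYWY F=GBGB D=YWYW B=GBGB
After move 3 (U'): U=YYWW F=OOGB R=GBRR B=RRGB L=GBOO
After move 4 (R): R=RGRB U=YOWB F=OWGW D=YGYR B=WRYB
Query: L face = GBOO

Answer: G B O O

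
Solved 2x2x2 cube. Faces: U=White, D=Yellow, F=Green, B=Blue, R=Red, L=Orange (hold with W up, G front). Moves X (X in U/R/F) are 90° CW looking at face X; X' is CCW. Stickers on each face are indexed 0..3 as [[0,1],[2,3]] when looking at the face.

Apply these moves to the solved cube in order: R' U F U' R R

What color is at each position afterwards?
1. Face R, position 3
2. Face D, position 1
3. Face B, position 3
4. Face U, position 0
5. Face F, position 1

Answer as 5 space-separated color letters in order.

Answer: G W B W Y

Derivation:
After move 1 (R'): R=RRRR U=WBWB F=GWGW D=YGYG B=YBYB
After move 2 (U): U=WWBB F=RRGW R=YBRR B=OOYB L=GWOO
After move 3 (F): F=GRWR U=WWOW R=BBBR D=RYYG L=GYOG
After move 4 (U'): U=WWWO F=GYWR R=GRBR B=BBYB L=OOOG
After move 5 (R): R=BGRR U=WYWR F=GYWG D=RYYB B=OBWB
After move 6 (R): R=RBRG U=WYWG F=GYWB D=RWYO B=RBYB
Query 1: R[3] = G
Query 2: D[1] = W
Query 3: B[3] = B
Query 4: U[0] = W
Query 5: F[1] = Y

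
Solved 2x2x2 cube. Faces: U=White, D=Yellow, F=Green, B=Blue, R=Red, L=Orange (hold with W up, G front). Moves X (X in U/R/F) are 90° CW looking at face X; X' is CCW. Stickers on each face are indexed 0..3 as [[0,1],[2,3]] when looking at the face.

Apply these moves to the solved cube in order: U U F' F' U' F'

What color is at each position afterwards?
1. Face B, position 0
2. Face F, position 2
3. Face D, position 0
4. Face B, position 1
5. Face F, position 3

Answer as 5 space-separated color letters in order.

Answer: O R G O B

Derivation:
After move 1 (U): U=WWWW F=RRGG R=BBRR B=OOBB L=GGOO
After move 2 (U): U=WWWW F=BBGG R=OORR B=GGBB L=RROO
After move 3 (F'): F=BGBG U=WWOR R=YOYR D=ROYY L=RWOW
After move 4 (F'): F=GGBB U=WWYY R=OORR D=WWYY L=RROO
After move 5 (U'): U=WYWY F=RRBB R=GGRR B=OOBB L=GGOO
After move 6 (F'): F=RBRB U=WYGR R=WGWR D=GOYY L=GYOW
Query 1: B[0] = O
Query 2: F[2] = R
Query 3: D[0] = G
Query 4: B[1] = O
Query 5: F[3] = B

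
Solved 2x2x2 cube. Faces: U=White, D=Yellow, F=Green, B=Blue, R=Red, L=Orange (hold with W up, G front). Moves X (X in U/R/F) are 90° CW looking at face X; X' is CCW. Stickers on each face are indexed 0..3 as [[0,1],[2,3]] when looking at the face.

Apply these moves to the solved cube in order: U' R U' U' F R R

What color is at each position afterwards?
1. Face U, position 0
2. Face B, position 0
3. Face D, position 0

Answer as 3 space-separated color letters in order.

Answer: G R R

Derivation:
After move 1 (U'): U=WWWW F=OOGG R=GGRR B=RRBB L=BBOO
After move 2 (R): R=RGRG U=WOWG F=OYGY D=YBYR B=WRWB
After move 3 (U'): U=OGWW F=BBGY R=OYRG B=RGWB L=WROO
After move 4 (U'): U=GWOW F=WRGY R=BBRG B=OYWB L=RGOO
After move 5 (F): F=GWYR U=GWOG R=OBWG D=RBYR L=RYOB
After move 6 (R): R=WOGB U=GWOR F=GBYR D=RWYO B=GYWB
After move 7 (R): R=GWBO U=GBOR F=GWYO D=RWYG B=RYWB
Query 1: U[0] = G
Query 2: B[0] = R
Query 3: D[0] = R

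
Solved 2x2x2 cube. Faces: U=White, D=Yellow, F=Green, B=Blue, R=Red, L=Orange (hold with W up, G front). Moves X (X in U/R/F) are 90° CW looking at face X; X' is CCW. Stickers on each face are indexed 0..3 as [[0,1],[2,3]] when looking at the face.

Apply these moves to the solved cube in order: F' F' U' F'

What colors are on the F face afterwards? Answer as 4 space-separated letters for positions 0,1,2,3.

Answer: R G O G

Derivation:
After move 1 (F'): F=GGGG U=WWRR R=YRYR D=OOYY L=OWOW
After move 2 (F'): F=GGGG U=WWYY R=OROR D=WWYY L=OROR
After move 3 (U'): U=WYWY F=ORGG R=GGOR B=ORBB L=BBOR
After move 4 (F'): F=RGOG U=WYGO R=WGWR D=BRYY L=BYOW
Query: F face = RGOG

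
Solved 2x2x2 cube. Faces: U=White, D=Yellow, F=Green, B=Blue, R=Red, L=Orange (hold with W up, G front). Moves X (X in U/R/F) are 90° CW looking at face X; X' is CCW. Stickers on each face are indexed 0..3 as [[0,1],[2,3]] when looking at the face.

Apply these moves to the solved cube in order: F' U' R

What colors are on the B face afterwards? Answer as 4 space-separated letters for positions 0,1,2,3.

After move 1 (F'): F=GGGG U=WWRR R=YRYR D=OOYY L=OWOW
After move 2 (U'): U=WRWR F=OWGG R=GGYR B=YRBB L=BBOW
After move 3 (R): R=YGRG U=WWWG F=OOGY D=OBYY B=RRRB
Query: B face = RRRB

Answer: R R R B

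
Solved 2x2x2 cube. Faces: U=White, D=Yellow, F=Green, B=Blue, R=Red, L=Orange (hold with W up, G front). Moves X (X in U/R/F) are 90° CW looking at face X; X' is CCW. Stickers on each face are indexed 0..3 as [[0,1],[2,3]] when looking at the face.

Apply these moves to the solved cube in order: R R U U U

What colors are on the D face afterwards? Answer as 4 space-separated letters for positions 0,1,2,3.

After move 1 (R): R=RRRR U=WGWG F=GYGY D=YBYB B=WBWB
After move 2 (R): R=RRRR U=WYWY F=GBGB D=YWYW B=GBGB
After move 3 (U): U=WWYY F=RRGB R=GBRR B=OOGB L=GBOO
After move 4 (U): U=YWYW F=GBGB R=OORR B=GBGB L=RROO
After move 5 (U): U=YYWW F=OOGB R=GBRR B=RRGB L=GBOO
Query: D face = YWYW

Answer: Y W Y W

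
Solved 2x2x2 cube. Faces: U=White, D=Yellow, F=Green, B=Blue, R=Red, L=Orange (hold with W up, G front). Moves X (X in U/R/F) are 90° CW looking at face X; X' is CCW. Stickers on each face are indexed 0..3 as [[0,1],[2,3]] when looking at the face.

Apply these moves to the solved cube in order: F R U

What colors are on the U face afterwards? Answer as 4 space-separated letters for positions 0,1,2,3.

Answer: O W G G

Derivation:
After move 1 (F): F=GGGG U=WWOO R=WRWR D=RRYY L=OYOY
After move 2 (R): R=WWRR U=WGOG F=GRGY D=RBYB B=OBWB
After move 3 (U): U=OWGG F=WWGY R=OBRR B=OYWB L=GROY
Query: U face = OWGG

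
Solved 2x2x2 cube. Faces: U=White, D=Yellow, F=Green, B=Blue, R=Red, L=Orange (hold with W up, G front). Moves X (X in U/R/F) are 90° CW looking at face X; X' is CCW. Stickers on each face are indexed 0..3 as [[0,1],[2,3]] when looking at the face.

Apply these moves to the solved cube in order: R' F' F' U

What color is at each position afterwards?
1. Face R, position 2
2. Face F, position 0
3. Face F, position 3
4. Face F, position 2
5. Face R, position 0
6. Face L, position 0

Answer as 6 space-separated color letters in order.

After move 1 (R'): R=RRRR U=WBWB F=GWGW D=YGYG B=YBYB
After move 2 (F'): F=WWGG U=WBRR R=GRYR D=OOYG L=OBOW
After move 3 (F'): F=WGWG U=WBGY R=OROR D=BWYG L=OROR
After move 4 (U): U=GWYB F=ORWG R=YBOR B=ORYB L=WGOR
Query 1: R[2] = O
Query 2: F[0] = O
Query 3: F[3] = G
Query 4: F[2] = W
Query 5: R[0] = Y
Query 6: L[0] = W

Answer: O O G W Y W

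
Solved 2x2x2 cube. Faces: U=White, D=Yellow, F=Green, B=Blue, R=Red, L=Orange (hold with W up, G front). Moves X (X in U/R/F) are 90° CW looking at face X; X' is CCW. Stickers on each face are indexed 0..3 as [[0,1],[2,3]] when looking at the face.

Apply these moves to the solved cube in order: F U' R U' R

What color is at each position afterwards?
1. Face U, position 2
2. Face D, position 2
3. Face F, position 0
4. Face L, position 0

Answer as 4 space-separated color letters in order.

After move 1 (F): F=GGGG U=WWOO R=WRWR D=RRYY L=OYOY
After move 2 (U'): U=WOWO F=OYGG R=GGWR B=WRBB L=BBOY
After move 3 (R): R=WGRG U=WYWG F=ORGY D=RBYW B=OROB
After move 4 (U'): U=YGWW F=BBGY R=ORRG B=WGOB L=OROY
After move 5 (R): R=ROGR U=YBWY F=BBGW D=ROYW B=WGGB
Query 1: U[2] = W
Query 2: D[2] = Y
Query 3: F[0] = B
Query 4: L[0] = O

Answer: W Y B O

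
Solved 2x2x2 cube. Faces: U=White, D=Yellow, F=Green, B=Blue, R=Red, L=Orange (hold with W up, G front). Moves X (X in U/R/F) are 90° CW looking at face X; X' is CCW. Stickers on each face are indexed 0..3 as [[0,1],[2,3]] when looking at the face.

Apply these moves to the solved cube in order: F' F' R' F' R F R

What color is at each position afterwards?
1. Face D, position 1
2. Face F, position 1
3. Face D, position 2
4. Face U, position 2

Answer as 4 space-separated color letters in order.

After move 1 (F'): F=GGGG U=WWRR R=YRYR D=OOYY L=OWOW
After move 2 (F'): F=GGGG U=WWYY R=OROR D=WWYY L=OROR
After move 3 (R'): R=RROO U=WBYB F=GWGY D=WGYG B=YBWB
After move 4 (F'): F=WYGG U=WBRO R=GRWO D=RRYG L=OBOY
After move 5 (R): R=WGOR U=WYRG F=WRGG D=RWYY B=OBBB
After move 6 (F): F=GWGR U=WYYB R=RGGR D=OWYY L=OROW
After move 7 (R): R=GRRG U=WWYR F=GWGY D=OBYO B=BBYB
Query 1: D[1] = B
Query 2: F[1] = W
Query 3: D[2] = Y
Query 4: U[2] = Y

Answer: B W Y Y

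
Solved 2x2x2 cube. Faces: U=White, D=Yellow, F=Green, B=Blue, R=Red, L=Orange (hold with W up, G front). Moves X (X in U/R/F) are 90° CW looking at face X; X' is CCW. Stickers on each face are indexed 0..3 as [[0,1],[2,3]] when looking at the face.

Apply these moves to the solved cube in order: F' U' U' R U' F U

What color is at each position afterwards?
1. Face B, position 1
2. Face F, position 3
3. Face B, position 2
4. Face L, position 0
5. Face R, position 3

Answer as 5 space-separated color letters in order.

Answer: O R R G W

Derivation:
After move 1 (F'): F=GGGG U=WWRR R=YRYR D=OOYY L=OWOW
After move 2 (U'): U=WRWR F=OWGG R=GGYR B=YRBB L=BBOW
After move 3 (U'): U=RRWW F=BBGG R=OWYR B=GGBB L=YROW
After move 4 (R): R=YORW U=RBWG F=BOGY D=OBYG B=WGRB
After move 5 (U'): U=BGRW F=YRGY R=BORW B=YORB L=WGOW
After move 6 (F): F=GYYR U=BGWG R=ROWW D=RBYG L=WOOB
After move 7 (U): U=WBGG F=ROYR R=YOWW B=WORB L=GYOB
Query 1: B[1] = O
Query 2: F[3] = R
Query 3: B[2] = R
Query 4: L[0] = G
Query 5: R[3] = W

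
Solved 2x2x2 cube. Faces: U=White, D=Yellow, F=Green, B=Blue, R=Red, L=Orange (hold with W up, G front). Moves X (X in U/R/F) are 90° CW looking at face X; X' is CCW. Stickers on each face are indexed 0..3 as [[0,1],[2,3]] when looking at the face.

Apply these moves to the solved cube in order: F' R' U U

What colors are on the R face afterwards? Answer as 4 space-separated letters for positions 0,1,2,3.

After move 1 (F'): F=GGGG U=WWRR R=YRYR D=OOYY L=OWOW
After move 2 (R'): R=RRYY U=WBRB F=GWGR D=OGYG B=YBOB
After move 3 (U): U=RWBB F=RRGR R=YBYY B=OWOB L=GWOW
After move 4 (U): U=BRBW F=YBGR R=OWYY B=GWOB L=RROW
Query: R face = OWYY

Answer: O W Y Y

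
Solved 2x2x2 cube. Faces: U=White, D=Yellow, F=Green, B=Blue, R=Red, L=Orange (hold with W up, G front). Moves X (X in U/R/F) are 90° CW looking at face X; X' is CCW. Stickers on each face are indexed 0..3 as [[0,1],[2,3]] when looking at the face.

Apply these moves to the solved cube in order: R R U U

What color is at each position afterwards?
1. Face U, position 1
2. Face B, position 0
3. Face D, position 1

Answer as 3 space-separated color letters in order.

Answer: W G W

Derivation:
After move 1 (R): R=RRRR U=WGWG F=GYGY D=YBYB B=WBWB
After move 2 (R): R=RRRR U=WYWY F=GBGB D=YWYW B=GBGB
After move 3 (U): U=WWYY F=RRGB R=GBRR B=OOGB L=GBOO
After move 4 (U): U=YWYW F=GBGB R=OORR B=GBGB L=RROO
Query 1: U[1] = W
Query 2: B[0] = G
Query 3: D[1] = W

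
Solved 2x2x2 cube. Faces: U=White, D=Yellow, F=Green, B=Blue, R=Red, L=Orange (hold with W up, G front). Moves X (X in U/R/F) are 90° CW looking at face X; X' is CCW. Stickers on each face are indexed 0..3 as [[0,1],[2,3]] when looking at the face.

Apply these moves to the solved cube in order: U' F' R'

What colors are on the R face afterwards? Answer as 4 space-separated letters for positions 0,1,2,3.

Answer: G R Y Y

Derivation:
After move 1 (U'): U=WWWW F=OOGG R=GGRR B=RRBB L=BBOO
After move 2 (F'): F=OGOG U=WWGR R=YGYR D=BOYY L=BWOW
After move 3 (R'): R=GRYY U=WBGR F=OWOR D=BGYG B=YROB
Query: R face = GRYY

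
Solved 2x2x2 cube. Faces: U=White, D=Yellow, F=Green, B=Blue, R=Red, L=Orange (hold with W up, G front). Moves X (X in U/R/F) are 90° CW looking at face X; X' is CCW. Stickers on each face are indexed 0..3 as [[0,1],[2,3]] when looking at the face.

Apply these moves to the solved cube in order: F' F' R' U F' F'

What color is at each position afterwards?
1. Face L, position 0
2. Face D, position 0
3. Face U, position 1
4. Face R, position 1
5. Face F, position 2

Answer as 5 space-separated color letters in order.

After move 1 (F'): F=GGGG U=WWRR R=YRYR D=OOYY L=OWOW
After move 2 (F'): F=GGGG U=WWYY R=OROR D=WWYY L=OROR
After move 3 (R'): R=RROO U=WBYB F=GWGY D=WGYG B=YBWB
After move 4 (U): U=YWBB F=RRGY R=YBOO B=ORWB L=GWOR
After move 5 (F'): F=RYRG U=YWYO R=GBWO D=WRYG L=GBOB
After move 6 (F'): F=YGRR U=YWGW R=RBWO D=BBYG L=GOOY
Query 1: L[0] = G
Query 2: D[0] = B
Query 3: U[1] = W
Query 4: R[1] = B
Query 5: F[2] = R

Answer: G B W B R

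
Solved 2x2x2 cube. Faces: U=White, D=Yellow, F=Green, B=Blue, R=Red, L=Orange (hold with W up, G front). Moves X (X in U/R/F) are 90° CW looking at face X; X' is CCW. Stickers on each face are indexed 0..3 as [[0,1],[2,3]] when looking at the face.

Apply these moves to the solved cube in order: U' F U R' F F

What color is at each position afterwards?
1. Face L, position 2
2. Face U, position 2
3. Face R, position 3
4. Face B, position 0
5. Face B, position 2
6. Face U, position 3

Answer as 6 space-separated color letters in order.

After move 1 (U'): U=WWWW F=OOGG R=GGRR B=RRBB L=BBOO
After move 2 (F): F=GOGO U=WWOB R=WGWR D=RGYY L=BYOY
After move 3 (U): U=OWBW F=WGGO R=RRWR B=BYBB L=GOOY
After move 4 (R'): R=RRRW U=OBBB F=WWGW D=RGYO B=YYGB
After move 5 (F): F=GWWW U=OBYO R=BRBW D=RRYO L=GROG
After move 6 (F): F=WGWW U=OBGR R=YROW D=BBYO L=GROR
Query 1: L[2] = O
Query 2: U[2] = G
Query 3: R[3] = W
Query 4: B[0] = Y
Query 5: B[2] = G
Query 6: U[3] = R

Answer: O G W Y G R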